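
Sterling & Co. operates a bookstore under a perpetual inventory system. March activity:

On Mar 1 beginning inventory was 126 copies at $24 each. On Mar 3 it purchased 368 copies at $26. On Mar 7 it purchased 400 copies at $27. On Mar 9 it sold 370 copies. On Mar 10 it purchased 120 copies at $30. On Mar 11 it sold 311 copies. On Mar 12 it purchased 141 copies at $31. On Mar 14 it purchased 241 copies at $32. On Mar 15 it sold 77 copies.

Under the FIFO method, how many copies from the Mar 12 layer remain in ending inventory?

Mar 9, 370 sold [FIFO — oldest first]: 126 @ $24 + 244 @ $26 = $9,368
Mar 11, 311 sold [FIFO — oldest first]: 124 @ $26 + 187 @ $27 = $8,273
Mar 15, 77 sold [FIFO — oldest first]: 77 @ $27 = $2,079
Total COGS = $9,368 + $8,273 + $2,079 = $19,720
Ending inventory: 136 @ $27 + 120 @ $30 + 141 @ $31 + 241 @ $32 = $19,355
Check: goods available $39,075 = COGS $19,720 + ending $19,355

141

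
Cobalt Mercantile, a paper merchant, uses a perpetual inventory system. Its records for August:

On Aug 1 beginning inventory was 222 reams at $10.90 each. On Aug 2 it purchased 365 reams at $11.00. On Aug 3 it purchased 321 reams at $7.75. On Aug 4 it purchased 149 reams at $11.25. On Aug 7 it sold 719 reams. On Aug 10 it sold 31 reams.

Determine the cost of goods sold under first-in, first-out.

COGS = $7,698.05

Aug 7, 719 sold [FIFO — oldest first]: 222 @ $10.90 + 365 @ $11.00 + 132 @ $7.75 = $7,457.80
Aug 10, 31 sold [FIFO — oldest first]: 31 @ $7.75 = $240.25
Total COGS = $7,457.80 + $240.25 = $7,698.05
Ending inventory: 158 @ $7.75 + 149 @ $11.25 = $2,900.75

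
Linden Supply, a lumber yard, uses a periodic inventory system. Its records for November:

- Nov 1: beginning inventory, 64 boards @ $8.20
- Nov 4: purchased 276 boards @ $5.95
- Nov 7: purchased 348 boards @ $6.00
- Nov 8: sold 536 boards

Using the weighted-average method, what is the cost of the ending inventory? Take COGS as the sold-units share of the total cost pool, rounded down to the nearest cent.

Nov 8, sell 536: 536/688 × $4,255.00 → $3,314.94
Ending inventory (cost pool remaining) = $940.06
Check: goods available $4,255.00 = COGS $3,314.94 + ending $940.06

Ending inventory = $940.06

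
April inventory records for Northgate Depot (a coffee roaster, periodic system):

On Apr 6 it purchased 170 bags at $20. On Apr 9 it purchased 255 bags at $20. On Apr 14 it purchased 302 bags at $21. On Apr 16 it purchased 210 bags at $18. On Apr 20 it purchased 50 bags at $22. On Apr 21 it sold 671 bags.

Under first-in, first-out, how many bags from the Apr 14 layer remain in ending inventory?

Apr 21, 671 sold [FIFO — oldest first]: 170 @ $20 + 255 @ $20 + 246 @ $21 = $13,666
Ending inventory: 56 @ $21 + 210 @ $18 + 50 @ $22 = $6,056

56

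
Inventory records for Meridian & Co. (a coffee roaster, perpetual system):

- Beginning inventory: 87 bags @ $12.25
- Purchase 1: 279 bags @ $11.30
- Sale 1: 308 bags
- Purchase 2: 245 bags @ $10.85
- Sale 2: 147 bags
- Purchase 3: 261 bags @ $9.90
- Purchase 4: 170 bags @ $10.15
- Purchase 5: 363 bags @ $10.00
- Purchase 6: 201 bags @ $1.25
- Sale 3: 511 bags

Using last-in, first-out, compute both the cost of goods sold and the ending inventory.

COGS = $8,454.15; ending inventory = $6,613.20

Sale 1 (308) [LIFO — newest first]: 279 @ $11.30 + 29 @ $12.25 = $3,507.95
Sale 2 (147) [LIFO — newest first]: 147 @ $10.85 = $1,594.95
Sale 3 (511) [LIFO — newest first]: 201 @ $1.25 + 310 @ $10.00 = $3,351.25
Total COGS = $3,507.95 + $1,594.95 + $3,351.25 = $8,454.15
Ending inventory: 58 @ $12.25 + 98 @ $10.85 + 261 @ $9.90 + 170 @ $10.15 + 53 @ $10.00 = $6,613.20
Check: goods available $15,067.35 = COGS $8,454.15 + ending $6,613.20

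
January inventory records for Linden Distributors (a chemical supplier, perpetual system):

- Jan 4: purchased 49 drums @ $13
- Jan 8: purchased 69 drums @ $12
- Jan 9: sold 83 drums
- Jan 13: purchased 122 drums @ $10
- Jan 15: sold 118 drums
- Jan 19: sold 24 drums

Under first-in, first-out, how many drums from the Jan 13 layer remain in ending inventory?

15

Jan 9, 83 sold [FIFO — oldest first]: 49 @ $13 + 34 @ $12 = $1,045
Jan 15, 118 sold [FIFO — oldest first]: 35 @ $12 + 83 @ $10 = $1,250
Jan 19, 24 sold [FIFO — oldest first]: 24 @ $10 = $240
Total COGS = $1,045 + $1,250 + $240 = $2,535
Ending inventory: 15 @ $10 = $150
Check: goods available $2,685 = COGS $2,535 + ending $150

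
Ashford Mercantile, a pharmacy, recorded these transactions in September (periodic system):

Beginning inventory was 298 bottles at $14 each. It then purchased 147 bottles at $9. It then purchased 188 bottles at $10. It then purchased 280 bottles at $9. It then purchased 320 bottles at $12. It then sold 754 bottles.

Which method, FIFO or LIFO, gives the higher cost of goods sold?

FIFO COGS: 298 @ $14 + 147 @ $9 + 188 @ $10 + 121 @ $9 = $8,464
LIFO COGS: 320 @ $12 + 280 @ $9 + 154 @ $10 = $7,900

FIFO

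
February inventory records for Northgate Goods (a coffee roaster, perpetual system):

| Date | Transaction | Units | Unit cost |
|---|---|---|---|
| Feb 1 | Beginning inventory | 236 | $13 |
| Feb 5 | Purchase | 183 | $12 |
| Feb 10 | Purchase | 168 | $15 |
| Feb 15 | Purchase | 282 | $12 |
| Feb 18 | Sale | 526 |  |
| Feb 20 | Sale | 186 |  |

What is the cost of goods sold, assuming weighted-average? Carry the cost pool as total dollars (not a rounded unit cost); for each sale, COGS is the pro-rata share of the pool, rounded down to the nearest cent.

COGS = $9,150.30

After Feb 1: 236 on hand, pool $3,068.00 (≈ $13.0000 each)
After Feb 5: 419 on hand, pool $5,264.00 (≈ $12.5632 each)
After Feb 10: 587 on hand, pool $7,784.00 (≈ $13.2606 each)
After Feb 15: 869 on hand, pool $11,168.00 (≈ $12.8516 each)
Feb 18, sell 526: 526/869 × $11,168.00 → $6,759.91
Feb 20, sell 186: 186/343 × $4,408.09 → $2,390.39
Total COGS = $6,759.91 + $2,390.39 = $9,150.30
Ending inventory (cost pool remaining) = $2,017.70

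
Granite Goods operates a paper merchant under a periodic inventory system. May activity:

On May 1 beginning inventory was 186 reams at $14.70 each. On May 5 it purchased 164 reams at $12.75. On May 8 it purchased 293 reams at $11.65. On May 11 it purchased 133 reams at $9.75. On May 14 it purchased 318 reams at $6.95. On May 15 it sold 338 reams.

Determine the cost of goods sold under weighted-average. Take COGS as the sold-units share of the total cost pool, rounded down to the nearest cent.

May 15, sell 338: 338/1094 × $11,745.50 → $3,628.86
Ending inventory (cost pool remaining) = $8,116.64

COGS = $3,628.86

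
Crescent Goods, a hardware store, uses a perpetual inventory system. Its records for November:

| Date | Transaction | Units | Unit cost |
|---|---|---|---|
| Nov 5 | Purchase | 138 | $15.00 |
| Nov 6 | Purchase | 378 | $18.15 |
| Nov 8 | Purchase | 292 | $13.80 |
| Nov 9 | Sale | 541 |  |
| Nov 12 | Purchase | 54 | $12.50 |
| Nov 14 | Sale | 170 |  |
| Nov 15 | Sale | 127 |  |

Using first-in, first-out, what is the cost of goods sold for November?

Nov 9, 541 sold [FIFO — oldest first]: 138 @ $15.00 + 378 @ $18.15 + 25 @ $13.80 = $9,275.70
Nov 14, 170 sold [FIFO — oldest first]: 170 @ $13.80 = $2,346.00
Nov 15, 127 sold [FIFO — oldest first]: 97 @ $13.80 + 30 @ $12.50 = $1,713.60
Total COGS = $9,275.70 + $2,346.00 + $1,713.60 = $13,335.30
Ending inventory: 24 @ $12.50 = $300.00

COGS = $13,335.30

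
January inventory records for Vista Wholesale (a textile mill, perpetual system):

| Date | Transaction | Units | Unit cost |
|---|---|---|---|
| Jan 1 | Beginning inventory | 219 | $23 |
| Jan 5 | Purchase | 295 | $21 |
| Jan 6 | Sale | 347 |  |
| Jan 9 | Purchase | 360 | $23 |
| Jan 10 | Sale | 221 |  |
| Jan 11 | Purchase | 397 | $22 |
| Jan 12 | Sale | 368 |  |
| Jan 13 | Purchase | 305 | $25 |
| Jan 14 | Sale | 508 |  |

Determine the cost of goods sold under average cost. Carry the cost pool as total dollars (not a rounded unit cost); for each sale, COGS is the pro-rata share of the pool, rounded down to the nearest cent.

COGS = $32,759.14

After Jan 1: 219 on hand, pool $5,037.00 (≈ $23.0000 each)
After Jan 5: 514 on hand, pool $11,232.00 (≈ $21.8521 each)
Jan 6, sell 347: 347/514 × $11,232.00 → $7,582.69
After Jan 9: 527 on hand, pool $11,929.31 (≈ $22.6363 each)
Jan 10, sell 221: 221/527 × $11,929.31 → $5,002.61
After Jan 11: 703 on hand, pool $15,660.70 (≈ $22.2770 each)
Jan 12, sell 368: 368/703 × $15,660.70 → $8,197.91
After Jan 13: 640 on hand, pool $15,087.79 (≈ $23.5747 each)
Jan 14, sell 508: 508/640 × $15,087.79 → $11,975.93
Total COGS = $7,582.69 + $5,002.61 + $8,197.91 + $11,975.93 = $32,759.14
Ending inventory (cost pool remaining) = $3,111.86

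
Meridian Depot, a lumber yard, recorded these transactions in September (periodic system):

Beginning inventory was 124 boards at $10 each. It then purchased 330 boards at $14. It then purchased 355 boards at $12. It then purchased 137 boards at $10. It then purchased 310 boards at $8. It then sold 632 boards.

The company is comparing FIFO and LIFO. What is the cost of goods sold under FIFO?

COGS = $7,996

FIFO COGS: 124 @ $10 + 330 @ $14 + 178 @ $12 = $7,996
LIFO COGS: 310 @ $8 + 137 @ $10 + 185 @ $12 = $6,070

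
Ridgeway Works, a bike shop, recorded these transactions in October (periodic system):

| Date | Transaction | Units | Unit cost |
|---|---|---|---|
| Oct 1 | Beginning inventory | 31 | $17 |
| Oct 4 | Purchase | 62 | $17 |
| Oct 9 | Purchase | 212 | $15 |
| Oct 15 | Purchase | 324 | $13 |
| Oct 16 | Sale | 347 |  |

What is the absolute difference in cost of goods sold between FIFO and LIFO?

$750

FIFO COGS: 31 @ $17 + 62 @ $17 + 212 @ $15 + 42 @ $13 = $5,307
LIFO COGS: 324 @ $13 + 23 @ $15 = $4,557
Difference = |$5,307 − $4,557| = $750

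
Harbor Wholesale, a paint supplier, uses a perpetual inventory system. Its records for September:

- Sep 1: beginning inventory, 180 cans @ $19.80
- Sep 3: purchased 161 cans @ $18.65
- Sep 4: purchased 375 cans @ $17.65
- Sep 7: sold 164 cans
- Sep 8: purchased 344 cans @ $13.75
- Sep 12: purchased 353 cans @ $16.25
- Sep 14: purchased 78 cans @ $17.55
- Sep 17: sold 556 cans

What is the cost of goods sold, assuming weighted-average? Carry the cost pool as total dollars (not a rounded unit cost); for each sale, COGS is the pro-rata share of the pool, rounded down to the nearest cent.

After Sep 1: 180 on hand, pool $3,564.00 (≈ $19.8000 each)
After Sep 3: 341 on hand, pool $6,566.65 (≈ $19.2570 each)
After Sep 4: 716 on hand, pool $13,185.40 (≈ $18.4154 each)
Sep 7, sell 164: 164/716 × $13,185.40 → $3,020.11
After Sep 8: 896 on hand, pool $14,895.29 (≈ $16.6242 each)
After Sep 12: 1249 on hand, pool $20,631.54 (≈ $16.5184 each)
After Sep 14: 1327 on hand, pool $22,000.44 (≈ $16.5791 each)
Sep 17, sell 556: 556/1327 × $22,000.44 → $9,217.96
Total COGS = $3,020.11 + $9,217.96 = $12,238.07
Ending inventory (cost pool remaining) = $12,782.48
Check: goods available $25,020.55 = COGS $12,238.07 + ending $12,782.48

COGS = $12,238.07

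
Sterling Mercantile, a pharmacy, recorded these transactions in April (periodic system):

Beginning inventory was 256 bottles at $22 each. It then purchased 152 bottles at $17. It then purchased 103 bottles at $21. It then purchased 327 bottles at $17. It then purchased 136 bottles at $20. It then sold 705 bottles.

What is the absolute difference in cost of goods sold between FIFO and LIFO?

$872

FIFO COGS: 256 @ $22 + 152 @ $17 + 103 @ $21 + 194 @ $17 = $13,677
LIFO COGS: 136 @ $20 + 327 @ $17 + 103 @ $21 + 139 @ $17 = $12,805
Difference = |$13,677 − $12,805| = $872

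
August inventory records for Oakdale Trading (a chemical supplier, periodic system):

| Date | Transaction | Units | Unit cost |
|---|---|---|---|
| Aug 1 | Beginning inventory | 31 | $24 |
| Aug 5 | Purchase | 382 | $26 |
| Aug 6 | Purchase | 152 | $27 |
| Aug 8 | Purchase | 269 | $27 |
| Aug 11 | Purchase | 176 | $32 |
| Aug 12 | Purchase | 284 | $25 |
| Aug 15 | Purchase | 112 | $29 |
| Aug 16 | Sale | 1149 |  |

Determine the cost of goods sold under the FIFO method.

COGS = $31,150

Aug 16, 1149 sold [FIFO — oldest first]: 31 @ $24 + 382 @ $26 + 152 @ $27 + 269 @ $27 + 176 @ $32 + 139 @ $25 = $31,150
Ending inventory: 145 @ $25 + 112 @ $29 = $6,873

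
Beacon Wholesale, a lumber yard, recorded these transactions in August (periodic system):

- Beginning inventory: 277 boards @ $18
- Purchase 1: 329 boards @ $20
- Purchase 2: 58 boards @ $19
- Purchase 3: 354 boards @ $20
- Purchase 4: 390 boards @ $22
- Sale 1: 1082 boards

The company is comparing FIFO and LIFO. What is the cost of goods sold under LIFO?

COGS = $22,362

FIFO COGS: 277 @ $18 + 329 @ $20 + 58 @ $19 + 354 @ $20 + 64 @ $22 = $21,156
LIFO COGS: 390 @ $22 + 354 @ $20 + 58 @ $19 + 280 @ $20 = $22,362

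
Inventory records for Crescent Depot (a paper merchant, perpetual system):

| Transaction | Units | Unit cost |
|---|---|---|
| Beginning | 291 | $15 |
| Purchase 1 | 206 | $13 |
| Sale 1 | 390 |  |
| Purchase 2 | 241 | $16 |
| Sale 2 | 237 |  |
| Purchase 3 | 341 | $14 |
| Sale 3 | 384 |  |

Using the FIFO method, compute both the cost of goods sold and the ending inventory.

Sale 1 (390) [FIFO — oldest first]: 291 @ $15 + 99 @ $13 = $5,652
Sale 2 (237) [FIFO — oldest first]: 107 @ $13 + 130 @ $16 = $3,471
Sale 3 (384) [FIFO — oldest first]: 111 @ $16 + 273 @ $14 = $5,598
Total COGS = $5,652 + $3,471 + $5,598 = $14,721
Ending inventory: 68 @ $14 = $952

COGS = $14,721; ending inventory = $952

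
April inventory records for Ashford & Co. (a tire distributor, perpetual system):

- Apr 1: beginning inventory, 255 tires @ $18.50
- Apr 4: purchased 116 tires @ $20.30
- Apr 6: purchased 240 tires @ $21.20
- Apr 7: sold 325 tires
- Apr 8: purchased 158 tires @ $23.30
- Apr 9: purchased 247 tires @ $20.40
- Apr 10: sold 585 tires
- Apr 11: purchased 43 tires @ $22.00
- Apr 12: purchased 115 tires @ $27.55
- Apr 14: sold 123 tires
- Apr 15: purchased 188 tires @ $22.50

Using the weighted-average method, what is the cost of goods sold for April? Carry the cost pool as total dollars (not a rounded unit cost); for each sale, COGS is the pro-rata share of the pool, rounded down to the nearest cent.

After Apr 1: 255 on hand, pool $4,717.50 (≈ $18.5000 each)
After Apr 4: 371 on hand, pool $7,072.30 (≈ $19.0628 each)
After Apr 6: 611 on hand, pool $12,160.30 (≈ $19.9023 each)
Apr 7, sell 325: 325/611 × $12,160.30 → $6,468.24
After Apr 8: 444 on hand, pool $9,373.46 (≈ $21.1114 each)
After Apr 9: 691 on hand, pool $14,412.26 (≈ $20.8571 each)
Apr 10, sell 585: 585/691 × $14,412.26 → $12,201.40
After Apr 11: 149 on hand, pool $3,156.86 (≈ $21.1870 each)
After Apr 12: 264 on hand, pool $6,325.11 (≈ $23.9587 each)
Apr 14, sell 123: 123/264 × $6,325.11 → $2,946.92
After Apr 15: 329 on hand, pool $7,608.19 (≈ $23.1252 each)
Total COGS = $6,468.24 + $12,201.40 + $2,946.92 = $21,616.56
Ending inventory (cost pool remaining) = $7,608.19
Check: goods available $29,224.75 = COGS $21,616.56 + ending $7,608.19

COGS = $21,616.56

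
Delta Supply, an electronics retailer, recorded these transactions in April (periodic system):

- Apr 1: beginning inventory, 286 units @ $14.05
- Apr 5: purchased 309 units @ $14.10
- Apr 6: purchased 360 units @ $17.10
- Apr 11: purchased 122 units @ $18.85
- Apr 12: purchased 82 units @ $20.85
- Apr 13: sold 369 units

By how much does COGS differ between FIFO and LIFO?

FIFO COGS: 286 @ $14.05 + 83 @ $14.10 = $5,188.60
LIFO COGS: 82 @ $20.85 + 122 @ $18.85 + 165 @ $17.10 = $6,830.90
Difference = |$5,188.60 − $6,830.90| = $1,642.30

$1,642.30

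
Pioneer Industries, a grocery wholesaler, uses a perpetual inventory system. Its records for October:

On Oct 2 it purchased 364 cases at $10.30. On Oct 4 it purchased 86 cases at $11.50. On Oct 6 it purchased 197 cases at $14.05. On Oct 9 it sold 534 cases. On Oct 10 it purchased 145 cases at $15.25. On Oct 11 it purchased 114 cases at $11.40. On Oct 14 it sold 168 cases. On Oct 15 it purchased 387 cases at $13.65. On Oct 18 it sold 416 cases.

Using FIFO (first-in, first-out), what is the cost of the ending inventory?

Ending inventory = $2,388.75

Oct 9, 534 sold [FIFO — oldest first]: 364 @ $10.30 + 86 @ $11.50 + 84 @ $14.05 = $5,918.40
Oct 14, 168 sold [FIFO — oldest first]: 113 @ $14.05 + 55 @ $15.25 = $2,426.40
Oct 18, 416 sold [FIFO — oldest first]: 90 @ $15.25 + 114 @ $11.40 + 212 @ $13.65 = $5,565.90
Total COGS = $5,918.40 + $2,426.40 + $5,565.90 = $13,910.70
Ending inventory: 175 @ $13.65 = $2,388.75
Check: goods available $16,299.45 = COGS $13,910.70 + ending $2,388.75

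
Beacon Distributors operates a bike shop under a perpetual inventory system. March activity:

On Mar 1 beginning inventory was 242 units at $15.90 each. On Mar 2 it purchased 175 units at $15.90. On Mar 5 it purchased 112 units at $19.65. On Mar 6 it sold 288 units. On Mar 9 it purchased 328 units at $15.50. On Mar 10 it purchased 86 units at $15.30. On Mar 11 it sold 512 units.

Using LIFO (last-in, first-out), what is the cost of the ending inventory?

Mar 6, 288 sold [LIFO — newest first]: 112 @ $19.65 + 175 @ $15.90 + 1 @ $15.90 = $4,999.20
Mar 11, 512 sold [LIFO — newest first]: 86 @ $15.30 + 328 @ $15.50 + 98 @ $15.90 = $7,958.00
Total COGS = $4,999.20 + $7,958.00 = $12,957.20
Ending inventory: 143 @ $15.90 = $2,273.70

Ending inventory = $2,273.70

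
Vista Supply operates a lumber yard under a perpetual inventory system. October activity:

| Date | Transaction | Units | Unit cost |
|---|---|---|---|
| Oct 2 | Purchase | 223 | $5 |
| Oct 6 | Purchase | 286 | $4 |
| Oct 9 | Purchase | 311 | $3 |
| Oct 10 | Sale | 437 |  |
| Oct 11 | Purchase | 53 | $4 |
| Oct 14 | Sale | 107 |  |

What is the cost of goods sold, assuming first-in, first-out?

Oct 10, 437 sold [FIFO — oldest first]: 223 @ $5 + 214 @ $4 = $1,971
Oct 14, 107 sold [FIFO — oldest first]: 72 @ $4 + 35 @ $3 = $393
Total COGS = $1,971 + $393 = $2,364
Ending inventory: 276 @ $3 + 53 @ $4 = $1,040

COGS = $2,364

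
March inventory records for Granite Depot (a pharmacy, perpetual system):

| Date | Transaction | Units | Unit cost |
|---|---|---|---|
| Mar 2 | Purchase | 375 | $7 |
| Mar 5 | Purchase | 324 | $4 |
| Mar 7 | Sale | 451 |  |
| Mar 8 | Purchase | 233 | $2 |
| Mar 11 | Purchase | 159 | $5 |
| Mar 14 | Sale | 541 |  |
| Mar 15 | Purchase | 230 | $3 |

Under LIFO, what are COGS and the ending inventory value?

Mar 7, 451 sold [LIFO — newest first]: 324 @ $4 + 127 @ $7 = $2,185
Mar 14, 541 sold [LIFO — newest first]: 159 @ $5 + 233 @ $2 + 149 @ $7 = $2,304
Total COGS = $2,185 + $2,304 = $4,489
Ending inventory: 99 @ $7 + 230 @ $3 = $1,383

COGS = $4,489; ending inventory = $1,383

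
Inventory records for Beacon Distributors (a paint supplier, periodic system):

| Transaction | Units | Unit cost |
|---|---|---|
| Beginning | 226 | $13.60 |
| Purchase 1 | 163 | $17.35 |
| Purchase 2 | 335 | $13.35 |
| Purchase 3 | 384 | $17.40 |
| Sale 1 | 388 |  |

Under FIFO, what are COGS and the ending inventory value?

Sale 1 (388) [FIFO — oldest first]: 226 @ $13.60 + 162 @ $17.35 = $5,884.30
Ending inventory: 1 @ $17.35 + 335 @ $13.35 + 384 @ $17.40 = $11,171.20
Check: goods available $17,055.50 = COGS $5,884.30 + ending $11,171.20

COGS = $5,884.30; ending inventory = $11,171.20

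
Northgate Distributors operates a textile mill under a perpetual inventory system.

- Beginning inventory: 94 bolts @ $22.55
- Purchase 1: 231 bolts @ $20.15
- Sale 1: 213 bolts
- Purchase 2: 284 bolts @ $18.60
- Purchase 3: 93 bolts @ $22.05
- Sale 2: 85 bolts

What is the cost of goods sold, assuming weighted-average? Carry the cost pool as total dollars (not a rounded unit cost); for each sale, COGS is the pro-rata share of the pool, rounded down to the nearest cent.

COGS = $6,120.26

After Beginning: 94 on hand, pool $2,119.70 (≈ $22.5500 each)
After Purchase 1: 325 on hand, pool $6,774.35 (≈ $20.8442 each)
Sale 1, sell 213: 213/325 × $6,774.35 → $4,439.80
After Purchase 2: 396 on hand, pool $7,616.95 (≈ $19.2347 each)
After Purchase 3: 489 on hand, pool $9,667.60 (≈ $19.7701 each)
Sale 2, sell 85: 85/489 × $9,667.60 → $1,680.46
Total COGS = $4,439.80 + $1,680.46 = $6,120.26
Ending inventory (cost pool remaining) = $7,987.14
Check: goods available $14,107.40 = COGS $6,120.26 + ending $7,987.14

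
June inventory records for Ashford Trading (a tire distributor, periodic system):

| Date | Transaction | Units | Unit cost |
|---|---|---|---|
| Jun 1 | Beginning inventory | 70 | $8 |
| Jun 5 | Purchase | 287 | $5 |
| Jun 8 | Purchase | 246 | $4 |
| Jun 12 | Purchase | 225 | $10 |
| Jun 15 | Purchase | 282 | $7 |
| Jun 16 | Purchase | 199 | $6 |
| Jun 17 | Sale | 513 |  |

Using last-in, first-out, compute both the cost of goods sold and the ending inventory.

Jun 17, 513 sold [LIFO — newest first]: 199 @ $6 + 282 @ $7 + 32 @ $10 = $3,488
Ending inventory: 70 @ $8 + 287 @ $5 + 246 @ $4 + 193 @ $10 = $4,909

COGS = $3,488; ending inventory = $4,909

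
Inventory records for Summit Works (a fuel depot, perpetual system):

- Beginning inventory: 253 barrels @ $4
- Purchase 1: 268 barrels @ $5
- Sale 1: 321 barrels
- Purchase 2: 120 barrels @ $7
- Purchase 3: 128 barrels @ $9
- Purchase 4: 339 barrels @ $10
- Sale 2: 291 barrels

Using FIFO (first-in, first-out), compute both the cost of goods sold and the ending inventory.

Sale 1 (321) [FIFO — oldest first]: 253 @ $4 + 68 @ $5 = $1,352
Sale 2 (291) [FIFO — oldest first]: 200 @ $5 + 91 @ $7 = $1,637
Total COGS = $1,352 + $1,637 = $2,989
Ending inventory: 29 @ $7 + 128 @ $9 + 339 @ $10 = $4,745

COGS = $2,989; ending inventory = $4,745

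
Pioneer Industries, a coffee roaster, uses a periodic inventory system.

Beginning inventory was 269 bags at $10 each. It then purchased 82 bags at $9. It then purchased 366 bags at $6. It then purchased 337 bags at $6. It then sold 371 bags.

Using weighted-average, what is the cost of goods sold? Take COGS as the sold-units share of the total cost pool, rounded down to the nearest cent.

Sale 1, sell 371: 371/1054 × $7,646.00 → $2,691.33
Ending inventory (cost pool remaining) = $4,954.67
Check: goods available $7,646.00 = COGS $2,691.33 + ending $4,954.67

COGS = $2,691.33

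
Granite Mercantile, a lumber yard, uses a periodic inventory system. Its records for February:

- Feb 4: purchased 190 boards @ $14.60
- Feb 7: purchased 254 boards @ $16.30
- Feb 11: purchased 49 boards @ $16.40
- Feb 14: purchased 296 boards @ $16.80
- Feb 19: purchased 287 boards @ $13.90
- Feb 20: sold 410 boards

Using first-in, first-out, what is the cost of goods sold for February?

Feb 20, 410 sold [FIFO — oldest first]: 190 @ $14.60 + 220 @ $16.30 = $6,360.00
Ending inventory: 34 @ $16.30 + 49 @ $16.40 + 296 @ $16.80 + 287 @ $13.90 = $10,319.90
Check: goods available $16,679.90 = COGS $6,360.00 + ending $10,319.90

COGS = $6,360.00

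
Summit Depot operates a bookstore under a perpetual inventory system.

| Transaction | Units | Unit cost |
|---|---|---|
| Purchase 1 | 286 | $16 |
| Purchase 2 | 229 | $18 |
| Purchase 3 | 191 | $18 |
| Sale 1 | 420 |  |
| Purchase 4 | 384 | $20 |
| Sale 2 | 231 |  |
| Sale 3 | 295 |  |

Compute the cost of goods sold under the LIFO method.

COGS = $17,512

Sale 1 (420) [LIFO — newest first]: 191 @ $18 + 229 @ $18 = $7,560
Sale 2 (231) [LIFO — newest first]: 231 @ $20 = $4,620
Sale 3 (295) [LIFO — newest first]: 153 @ $20 + 142 @ $16 = $5,332
Total COGS = $7,560 + $4,620 + $5,332 = $17,512
Ending inventory: 144 @ $16 = $2,304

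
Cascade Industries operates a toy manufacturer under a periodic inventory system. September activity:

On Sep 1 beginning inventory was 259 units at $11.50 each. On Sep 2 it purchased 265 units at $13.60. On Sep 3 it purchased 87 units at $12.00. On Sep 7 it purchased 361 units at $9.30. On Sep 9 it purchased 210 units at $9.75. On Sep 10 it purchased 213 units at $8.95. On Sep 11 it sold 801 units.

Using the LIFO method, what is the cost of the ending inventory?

Ending inventory = $7,422.50

Sep 11, 801 sold [LIFO — newest first]: 213 @ $8.95 + 210 @ $9.75 + 361 @ $9.30 + 17 @ $12.00 = $7,515.15
Ending inventory: 259 @ $11.50 + 265 @ $13.60 + 70 @ $12.00 = $7,422.50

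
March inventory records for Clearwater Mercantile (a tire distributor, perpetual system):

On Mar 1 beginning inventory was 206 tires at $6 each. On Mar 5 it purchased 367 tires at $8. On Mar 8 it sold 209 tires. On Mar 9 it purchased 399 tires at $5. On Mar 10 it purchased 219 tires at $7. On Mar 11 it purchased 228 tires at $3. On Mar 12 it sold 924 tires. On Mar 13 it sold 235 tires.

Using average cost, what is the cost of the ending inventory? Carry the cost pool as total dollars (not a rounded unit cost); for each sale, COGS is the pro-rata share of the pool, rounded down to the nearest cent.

Ending inventory = $289.24

After Mar 1: 206 on hand, pool $1,236.00 (≈ $6.0000 each)
After Mar 5: 573 on hand, pool $4,172.00 (≈ $7.2810 each)
Mar 8, sell 209: 209/573 × $4,172.00 → $1,521.72
After Mar 9: 763 on hand, pool $4,645.28 (≈ $6.0882 each)
After Mar 10: 982 on hand, pool $6,178.28 (≈ $6.2915 each)
After Mar 11: 1210 on hand, pool $6,862.28 (≈ $5.6713 each)
Mar 12, sell 924: 924/1210 × $6,862.28 → $5,240.28
Mar 13, sell 235: 235/286 × $1,622.00 → $1,332.76
Total COGS = $1,521.72 + $5,240.28 + $1,332.76 = $8,094.76
Ending inventory (cost pool remaining) = $289.24
Check: goods available $8,384.00 = COGS $8,094.76 + ending $289.24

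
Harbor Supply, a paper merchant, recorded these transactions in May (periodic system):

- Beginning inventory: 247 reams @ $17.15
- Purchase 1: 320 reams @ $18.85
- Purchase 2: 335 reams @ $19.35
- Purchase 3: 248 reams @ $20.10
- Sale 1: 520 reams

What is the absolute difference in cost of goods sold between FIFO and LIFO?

$865.90

FIFO COGS: 247 @ $17.15 + 273 @ $18.85 = $9,382.10
LIFO COGS: 248 @ $20.10 + 272 @ $19.35 = $10,248.00
Difference = |$9,382.10 − $10,248.00| = $865.90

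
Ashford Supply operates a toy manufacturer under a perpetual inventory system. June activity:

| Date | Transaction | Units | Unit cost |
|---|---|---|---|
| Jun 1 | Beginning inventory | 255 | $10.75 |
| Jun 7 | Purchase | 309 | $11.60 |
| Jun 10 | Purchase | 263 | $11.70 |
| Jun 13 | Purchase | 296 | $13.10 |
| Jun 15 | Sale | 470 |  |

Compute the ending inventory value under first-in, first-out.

Jun 15, 470 sold [FIFO — oldest first]: 255 @ $10.75 + 215 @ $11.60 = $5,235.25
Ending inventory: 94 @ $11.60 + 263 @ $11.70 + 296 @ $13.10 = $8,045.10

Ending inventory = $8,045.10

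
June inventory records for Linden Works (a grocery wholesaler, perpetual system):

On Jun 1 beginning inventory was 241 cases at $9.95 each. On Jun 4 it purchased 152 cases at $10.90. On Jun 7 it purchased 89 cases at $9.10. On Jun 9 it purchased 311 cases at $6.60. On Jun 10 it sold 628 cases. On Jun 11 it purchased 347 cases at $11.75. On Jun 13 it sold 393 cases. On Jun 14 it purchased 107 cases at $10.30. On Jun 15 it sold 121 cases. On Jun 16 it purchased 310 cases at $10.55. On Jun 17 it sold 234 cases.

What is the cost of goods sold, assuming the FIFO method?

Jun 10, 628 sold [FIFO — oldest first]: 241 @ $9.95 + 152 @ $10.90 + 89 @ $9.10 + 146 @ $6.60 = $5,828.25
Jun 13, 393 sold [FIFO — oldest first]: 165 @ $6.60 + 228 @ $11.75 = $3,768.00
Jun 15, 121 sold [FIFO — oldest first]: 119 @ $11.75 + 2 @ $10.30 = $1,418.85
Jun 17, 234 sold [FIFO — oldest first]: 105 @ $10.30 + 129 @ $10.55 = $2,442.45
Total COGS = $5,828.25 + $3,768.00 + $1,418.85 + $2,442.45 = $13,457.55
Ending inventory: 181 @ $10.55 = $1,909.55

COGS = $13,457.55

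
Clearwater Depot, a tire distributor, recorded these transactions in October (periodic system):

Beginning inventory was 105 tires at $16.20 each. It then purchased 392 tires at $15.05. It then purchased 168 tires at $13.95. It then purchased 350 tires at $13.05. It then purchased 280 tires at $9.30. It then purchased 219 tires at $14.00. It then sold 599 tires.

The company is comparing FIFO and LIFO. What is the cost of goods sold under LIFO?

FIFO COGS: 105 @ $16.20 + 392 @ $15.05 + 102 @ $13.95 = $9,023.50
LIFO COGS: 219 @ $14.00 + 280 @ $9.30 + 100 @ $13.05 = $6,975.00

COGS = $6,975.00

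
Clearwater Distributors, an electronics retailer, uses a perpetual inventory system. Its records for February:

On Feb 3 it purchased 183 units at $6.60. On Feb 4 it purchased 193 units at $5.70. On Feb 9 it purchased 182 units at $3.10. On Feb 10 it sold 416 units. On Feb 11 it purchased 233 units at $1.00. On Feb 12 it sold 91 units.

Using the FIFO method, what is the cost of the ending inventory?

Ending inventory = $391.10

Feb 10, 416 sold [FIFO — oldest first]: 183 @ $6.60 + 193 @ $5.70 + 40 @ $3.10 = $2,431.90
Feb 12, 91 sold [FIFO — oldest first]: 91 @ $3.10 = $282.10
Total COGS = $2,431.90 + $282.10 = $2,714.00
Ending inventory: 51 @ $3.10 + 233 @ $1.00 = $391.10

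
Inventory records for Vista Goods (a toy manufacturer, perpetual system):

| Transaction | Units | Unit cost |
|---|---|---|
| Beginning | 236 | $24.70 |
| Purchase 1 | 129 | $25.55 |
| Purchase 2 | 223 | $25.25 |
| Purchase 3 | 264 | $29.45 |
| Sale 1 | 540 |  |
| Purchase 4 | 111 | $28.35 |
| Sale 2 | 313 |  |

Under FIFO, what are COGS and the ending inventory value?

Sale 1 (540) [FIFO — oldest first]: 236 @ $24.70 + 129 @ $25.55 + 175 @ $25.25 = $13,543.90
Sale 2 (313) [FIFO — oldest first]: 48 @ $25.25 + 264 @ $29.45 + 1 @ $28.35 = $9,015.15
Total COGS = $13,543.90 + $9,015.15 = $22,559.05
Ending inventory: 110 @ $28.35 = $3,118.50
Check: goods available $25,677.55 = COGS $22,559.05 + ending $3,118.50

COGS = $22,559.05; ending inventory = $3,118.50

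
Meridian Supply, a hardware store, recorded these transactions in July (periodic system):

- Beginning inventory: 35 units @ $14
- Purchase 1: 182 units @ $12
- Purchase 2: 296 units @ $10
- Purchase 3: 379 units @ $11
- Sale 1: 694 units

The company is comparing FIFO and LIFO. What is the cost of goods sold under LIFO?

FIFO COGS: 35 @ $14 + 182 @ $12 + 296 @ $10 + 181 @ $11 = $7,625
LIFO COGS: 379 @ $11 + 296 @ $10 + 19 @ $12 = $7,357

COGS = $7,357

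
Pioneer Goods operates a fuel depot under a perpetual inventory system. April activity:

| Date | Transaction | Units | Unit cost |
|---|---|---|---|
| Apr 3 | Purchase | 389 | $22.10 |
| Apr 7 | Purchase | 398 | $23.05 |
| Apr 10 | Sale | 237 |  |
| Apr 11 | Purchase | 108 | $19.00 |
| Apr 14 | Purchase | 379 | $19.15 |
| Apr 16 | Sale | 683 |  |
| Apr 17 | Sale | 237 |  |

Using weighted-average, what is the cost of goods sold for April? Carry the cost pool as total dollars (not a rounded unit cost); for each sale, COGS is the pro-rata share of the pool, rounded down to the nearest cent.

COGS = $24,629.05

After Apr 3: 389 on hand, pool $8,596.90 (≈ $22.1000 each)
After Apr 7: 787 on hand, pool $17,770.80 (≈ $22.5804 each)
Apr 10, sell 237: 237/787 × $17,770.80 → $5,351.56
After Apr 11: 658 on hand, pool $14,471.24 (≈ $21.9928 each)
After Apr 14: 1037 on hand, pool $21,729.09 (≈ $20.9538 each)
Apr 16, sell 683: 683/1037 × $21,729.09 → $14,311.44
Apr 17, sell 237: 237/354 × $7,417.65 → $4,966.05
Total COGS = $5,351.56 + $14,311.44 + $4,966.05 = $24,629.05
Ending inventory (cost pool remaining) = $2,451.60
Check: goods available $27,080.65 = COGS $24,629.05 + ending $2,451.60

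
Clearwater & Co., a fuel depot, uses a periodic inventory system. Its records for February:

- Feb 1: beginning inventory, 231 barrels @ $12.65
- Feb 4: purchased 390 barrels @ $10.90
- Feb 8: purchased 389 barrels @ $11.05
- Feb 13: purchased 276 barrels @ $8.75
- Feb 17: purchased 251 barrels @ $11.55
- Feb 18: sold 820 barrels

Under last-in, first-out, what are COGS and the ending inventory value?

COGS = $8,551.70; ending inventory = $8,233.95

Feb 18, 820 sold [LIFO — newest first]: 251 @ $11.55 + 276 @ $8.75 + 293 @ $11.05 = $8,551.70
Ending inventory: 231 @ $12.65 + 390 @ $10.90 + 96 @ $11.05 = $8,233.95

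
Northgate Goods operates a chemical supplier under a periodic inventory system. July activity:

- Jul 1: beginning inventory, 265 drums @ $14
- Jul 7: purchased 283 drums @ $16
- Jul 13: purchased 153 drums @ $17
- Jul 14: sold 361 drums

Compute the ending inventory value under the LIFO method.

Ending inventory = $4,910

Jul 14, 361 sold [LIFO — newest first]: 153 @ $17 + 208 @ $16 = $5,929
Ending inventory: 265 @ $14 + 75 @ $16 = $4,910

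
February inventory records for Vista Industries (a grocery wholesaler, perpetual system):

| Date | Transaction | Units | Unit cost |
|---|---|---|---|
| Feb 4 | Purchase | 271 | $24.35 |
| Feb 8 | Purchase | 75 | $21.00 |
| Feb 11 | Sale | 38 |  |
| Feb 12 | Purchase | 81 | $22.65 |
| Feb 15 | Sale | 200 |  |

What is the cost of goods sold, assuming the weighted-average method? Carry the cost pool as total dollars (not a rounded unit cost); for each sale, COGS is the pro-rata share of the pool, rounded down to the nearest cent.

COGS = $5,581.91

After Feb 4: 271 on hand, pool $6,598.85 (≈ $24.3500 each)
After Feb 8: 346 on hand, pool $8,173.85 (≈ $23.6238 each)
Feb 11, sell 38: 38/346 × $8,173.85 → $897.70
After Feb 12: 389 on hand, pool $9,110.80 (≈ $23.4211 each)
Feb 15, sell 200: 200/389 × $9,110.80 → $4,684.21
Total COGS = $897.70 + $4,684.21 = $5,581.91
Ending inventory (cost pool remaining) = $4,426.59
Check: goods available $10,008.50 = COGS $5,581.91 + ending $4,426.59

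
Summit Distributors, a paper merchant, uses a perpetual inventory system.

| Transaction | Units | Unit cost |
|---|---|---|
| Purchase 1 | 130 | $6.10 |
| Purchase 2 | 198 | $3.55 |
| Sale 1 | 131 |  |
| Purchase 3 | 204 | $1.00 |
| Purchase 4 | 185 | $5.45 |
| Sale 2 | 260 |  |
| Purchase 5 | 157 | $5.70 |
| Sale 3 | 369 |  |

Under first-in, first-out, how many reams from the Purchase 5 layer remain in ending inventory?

Sale 1 (131) [FIFO — oldest first]: 130 @ $6.10 + 1 @ $3.55 = $796.55
Sale 2 (260) [FIFO — oldest first]: 197 @ $3.55 + 63 @ $1.00 = $762.35
Sale 3 (369) [FIFO — oldest first]: 141 @ $1.00 + 185 @ $5.45 + 43 @ $5.70 = $1,394.35
Total COGS = $796.55 + $762.35 + $1,394.35 = $2,953.25
Ending inventory: 114 @ $5.70 = $649.80

114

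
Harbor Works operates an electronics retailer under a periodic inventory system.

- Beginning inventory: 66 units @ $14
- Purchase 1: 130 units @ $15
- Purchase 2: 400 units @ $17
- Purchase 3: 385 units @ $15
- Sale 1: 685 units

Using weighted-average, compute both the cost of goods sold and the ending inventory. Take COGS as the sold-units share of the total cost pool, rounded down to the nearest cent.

COGS = $10,787.52; ending inventory = $4,661.48

Sale 1, sell 685: 685/981 × $15,449.00 → $10,787.52
Ending inventory (cost pool remaining) = $4,661.48
Check: goods available $15,449.00 = COGS $10,787.52 + ending $4,661.48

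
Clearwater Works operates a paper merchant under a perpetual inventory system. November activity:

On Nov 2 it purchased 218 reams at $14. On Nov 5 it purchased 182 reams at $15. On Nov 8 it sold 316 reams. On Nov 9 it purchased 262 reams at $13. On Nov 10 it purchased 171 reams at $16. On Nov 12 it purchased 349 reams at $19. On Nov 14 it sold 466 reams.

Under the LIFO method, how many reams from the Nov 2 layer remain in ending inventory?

Nov 8, 316 sold [LIFO — newest first]: 182 @ $15 + 134 @ $14 = $4,606
Nov 14, 466 sold [LIFO — newest first]: 349 @ $19 + 117 @ $16 = $8,503
Total COGS = $4,606 + $8,503 = $13,109
Ending inventory: 84 @ $14 + 262 @ $13 + 54 @ $16 = $5,446

84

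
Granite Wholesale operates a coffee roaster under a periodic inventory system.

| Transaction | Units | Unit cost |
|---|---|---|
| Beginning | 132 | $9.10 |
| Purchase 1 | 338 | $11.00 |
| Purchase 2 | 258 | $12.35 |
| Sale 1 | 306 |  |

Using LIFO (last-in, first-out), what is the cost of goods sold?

COGS = $3,714.30

Sale 1 (306) [LIFO — newest first]: 258 @ $12.35 + 48 @ $11.00 = $3,714.30
Ending inventory: 132 @ $9.10 + 290 @ $11.00 = $4,391.20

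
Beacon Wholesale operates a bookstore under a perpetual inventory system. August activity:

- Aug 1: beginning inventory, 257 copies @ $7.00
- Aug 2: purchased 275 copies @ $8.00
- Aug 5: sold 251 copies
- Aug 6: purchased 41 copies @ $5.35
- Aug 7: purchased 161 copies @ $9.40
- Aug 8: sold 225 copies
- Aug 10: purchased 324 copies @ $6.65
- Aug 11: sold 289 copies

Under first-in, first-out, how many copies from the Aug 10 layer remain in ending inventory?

293

Aug 5, 251 sold [FIFO — oldest first]: 251 @ $7.00 = $1,757.00
Aug 8, 225 sold [FIFO — oldest first]: 6 @ $7.00 + 219 @ $8.00 = $1,794.00
Aug 11, 289 sold [FIFO — oldest first]: 56 @ $8.00 + 41 @ $5.35 + 161 @ $9.40 + 31 @ $6.65 = $2,386.90
Total COGS = $1,757.00 + $1,794.00 + $2,386.90 = $5,937.90
Ending inventory: 293 @ $6.65 = $1,948.45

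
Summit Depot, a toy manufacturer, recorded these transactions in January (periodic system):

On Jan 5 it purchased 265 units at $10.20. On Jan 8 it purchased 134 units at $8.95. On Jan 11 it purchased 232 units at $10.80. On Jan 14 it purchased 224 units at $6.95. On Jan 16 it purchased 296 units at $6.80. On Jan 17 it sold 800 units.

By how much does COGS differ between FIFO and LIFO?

FIFO COGS: 265 @ $10.20 + 134 @ $8.95 + 232 @ $10.80 + 169 @ $6.95 = $7,582.45
LIFO COGS: 296 @ $6.80 + 224 @ $6.95 + 232 @ $10.80 + 48 @ $8.95 = $6,504.80
Difference = |$7,582.45 − $6,504.80| = $1,077.65

$1,077.65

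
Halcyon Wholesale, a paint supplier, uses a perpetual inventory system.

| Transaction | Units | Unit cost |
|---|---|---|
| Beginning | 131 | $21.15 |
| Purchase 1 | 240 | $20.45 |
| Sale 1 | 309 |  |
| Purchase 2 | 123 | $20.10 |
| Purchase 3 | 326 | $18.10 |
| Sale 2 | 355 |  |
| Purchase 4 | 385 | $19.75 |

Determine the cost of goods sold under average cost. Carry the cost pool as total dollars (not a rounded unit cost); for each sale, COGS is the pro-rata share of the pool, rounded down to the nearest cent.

After Beginning: 131 on hand, pool $2,770.65 (≈ $21.1500 each)
After Purchase 1: 371 on hand, pool $7,678.65 (≈ $20.6972 each)
Sale 1, sell 309: 309/371 × $7,678.65 → $6,395.42
After Purchase 2: 185 on hand, pool $3,755.53 (≈ $20.3002 each)
After Purchase 3: 511 on hand, pool $9,656.13 (≈ $18.8965 each)
Sale 2, sell 355: 355/511 × $9,656.13 → $6,708.27
After Purchase 4: 541 on hand, pool $10,551.61 (≈ $19.5039 each)
Total COGS = $6,395.42 + $6,708.27 = $13,103.69
Ending inventory (cost pool remaining) = $10,551.61
Check: goods available $23,655.30 = COGS $13,103.69 + ending $10,551.61

COGS = $13,103.69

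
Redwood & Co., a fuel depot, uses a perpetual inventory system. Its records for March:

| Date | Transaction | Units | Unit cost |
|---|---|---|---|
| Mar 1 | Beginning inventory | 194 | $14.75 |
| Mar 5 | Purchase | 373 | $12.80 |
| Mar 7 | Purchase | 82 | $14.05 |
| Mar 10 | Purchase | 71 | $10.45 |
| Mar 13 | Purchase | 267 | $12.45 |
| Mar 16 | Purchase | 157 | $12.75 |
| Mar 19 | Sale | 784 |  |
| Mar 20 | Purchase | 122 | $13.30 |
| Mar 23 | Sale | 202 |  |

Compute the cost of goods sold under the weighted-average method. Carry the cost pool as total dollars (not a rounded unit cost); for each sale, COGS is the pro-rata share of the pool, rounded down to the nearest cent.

After Mar 1: 194 on hand, pool $2,861.50 (≈ $14.7500 each)
After Mar 5: 567 on hand, pool $7,635.90 (≈ $13.4672 each)
After Mar 7: 649 on hand, pool $8,788.00 (≈ $13.5408 each)
After Mar 10: 720 on hand, pool $9,529.95 (≈ $13.2360 each)
After Mar 13: 987 on hand, pool $12,854.10 (≈ $13.0234 each)
After Mar 16: 1144 on hand, pool $14,855.85 (≈ $12.9859 each)
Mar 19, sell 784: 784/1144 × $14,855.85 → $10,180.93
After Mar 20: 482 on hand, pool $6,297.52 (≈ $13.0654 each)
Mar 23, sell 202: 202/482 × $6,297.52 → $2,639.20
Total COGS = $10,180.93 + $2,639.20 = $12,820.13
Ending inventory (cost pool remaining) = $3,658.32
Check: goods available $16,478.45 = COGS $12,820.13 + ending $3,658.32

COGS = $12,820.13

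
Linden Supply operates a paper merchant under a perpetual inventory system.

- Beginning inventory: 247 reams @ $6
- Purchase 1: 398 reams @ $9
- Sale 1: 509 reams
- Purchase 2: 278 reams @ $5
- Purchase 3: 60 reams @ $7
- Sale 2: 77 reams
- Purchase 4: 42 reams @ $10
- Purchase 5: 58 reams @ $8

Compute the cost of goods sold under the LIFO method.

Sale 1 (509) [LIFO — newest first]: 398 @ $9 + 111 @ $6 = $4,248
Sale 2 (77) [LIFO — newest first]: 60 @ $7 + 17 @ $5 = $505
Total COGS = $4,248 + $505 = $4,753
Ending inventory: 136 @ $6 + 261 @ $5 + 42 @ $10 + 58 @ $8 = $3,005

COGS = $4,753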